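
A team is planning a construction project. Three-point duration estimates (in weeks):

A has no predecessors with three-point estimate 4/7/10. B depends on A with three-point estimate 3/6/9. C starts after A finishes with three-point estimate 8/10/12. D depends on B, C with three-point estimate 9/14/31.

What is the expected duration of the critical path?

33 weeks

te_A = (4 + 4·7 + 10)/6 = 42/6 = 7
te_B = (3 + 4·6 + 9)/6 = 36/6 = 6
te_C = (8 + 4·10 + 12)/6 = 60/6 = 10
te_D = (9 + 4·14 + 31)/6 = 96/6 = 16

Forward pass:
ES_A = 0; EF_A = 7
ES_B = 7; EF_B = 7+6 = 13
ES_C = 7; EF_C = 7+10 = 17
ES_D = max(EF_B=13, EF_C=17) = 17; EF_D = 17+16 = 33
Expected project duration μ = 33 weeks. Critical path: A → C → D.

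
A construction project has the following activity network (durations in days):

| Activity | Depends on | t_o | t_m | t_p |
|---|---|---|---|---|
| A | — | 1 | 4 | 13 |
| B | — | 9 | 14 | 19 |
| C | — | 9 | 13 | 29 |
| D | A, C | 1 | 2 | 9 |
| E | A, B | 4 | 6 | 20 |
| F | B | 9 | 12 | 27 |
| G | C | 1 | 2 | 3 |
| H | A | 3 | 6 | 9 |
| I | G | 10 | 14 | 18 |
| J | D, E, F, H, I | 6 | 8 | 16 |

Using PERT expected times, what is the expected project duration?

te_A = (1 + 4·4 + 13)/6 = 30/6 = 5
te_B = (9 + 4·14 + 19)/6 = 84/6 = 14
te_C = (9 + 4·13 + 29)/6 = 90/6 = 15
te_D = (1 + 4·2 + 9)/6 = 18/6 = 3
te_E = (4 + 4·6 + 20)/6 = 48/6 = 8
te_F = (9 + 4·12 + 27)/6 = 84/6 = 14
te_G = (1 + 4·2 + 3)/6 = 12/6 = 2
te_H = (3 + 4·6 + 9)/6 = 36/6 = 6
te_I = (10 + 4·14 + 18)/6 = 84/6 = 14
te_J = (6 + 4·8 + 16)/6 = 54/6 = 9

Forward pass:
ES_A = 0; EF_A = 5
ES_B = 0; EF_B = 14
ES_C = 0; EF_C = 15
ES_D = max(EF_A=5, EF_C=15) = 15; EF_D = 15+3 = 18
ES_E = max(EF_A=5, EF_B=14) = 14; EF_E = 14+8 = 22
ES_F = 14; EF_F = 14+14 = 28
ES_G = 15; EF_G = 15+2 = 17
ES_H = 5; EF_H = 5+6 = 11
ES_I = 17; EF_I = 17+14 = 31
ES_J = max(EF_D=18, EF_E=22, EF_F=28, EF_H=11, EF_I=31) = 31; EF_J = 31+9 = 40
Expected project duration μ = 40 days. Critical path: C → G → I → J.

40 days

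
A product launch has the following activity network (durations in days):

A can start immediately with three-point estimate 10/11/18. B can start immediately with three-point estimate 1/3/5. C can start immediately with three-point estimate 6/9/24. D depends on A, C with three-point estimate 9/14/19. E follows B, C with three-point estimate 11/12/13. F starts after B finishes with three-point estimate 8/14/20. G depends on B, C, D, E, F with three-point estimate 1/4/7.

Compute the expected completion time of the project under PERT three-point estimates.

30 days

te_A = (10 + 4·11 + 18)/6 = 72/6 = 12
te_B = (1 + 4·3 + 5)/6 = 18/6 = 3
te_C = (6 + 4·9 + 24)/6 = 66/6 = 11
te_D = (9 + 4·14 + 19)/6 = 84/6 = 14
te_E = (11 + 4·12 + 13)/6 = 72/6 = 12
te_F = (8 + 4·14 + 20)/6 = 84/6 = 14
te_G = (1 + 4·4 + 7)/6 = 24/6 = 4

Forward pass:
ES_A = 0; EF_A = 12
ES_B = 0; EF_B = 3
ES_C = 0; EF_C = 11
ES_D = max(EF_A=12, EF_C=11) = 12; EF_D = 12+14 = 26
ES_E = max(EF_B=3, EF_C=11) = 11; EF_E = 11+12 = 23
ES_F = 3; EF_F = 3+14 = 17
ES_G = max(EF_B=3, EF_C=11, EF_D=26, EF_E=23, EF_F=17) = 26; EF_G = 26+4 = 30
Expected project duration μ = 30 days. Critical path: A → D → G.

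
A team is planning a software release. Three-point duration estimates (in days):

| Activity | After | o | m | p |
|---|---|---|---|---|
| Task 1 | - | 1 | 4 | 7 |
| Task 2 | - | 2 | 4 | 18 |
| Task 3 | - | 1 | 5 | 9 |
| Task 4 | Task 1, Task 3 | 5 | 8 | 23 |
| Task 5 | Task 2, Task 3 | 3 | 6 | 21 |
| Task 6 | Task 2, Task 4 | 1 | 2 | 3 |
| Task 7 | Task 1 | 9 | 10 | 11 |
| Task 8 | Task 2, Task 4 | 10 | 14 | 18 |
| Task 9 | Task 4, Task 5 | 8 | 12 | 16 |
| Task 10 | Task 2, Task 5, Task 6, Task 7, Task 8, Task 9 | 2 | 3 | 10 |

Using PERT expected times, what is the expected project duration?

te_Task 1 = (1 + 4·4 + 7)/6 = 24/6 = 4
te_Task 2 = (2 + 4·4 + 18)/6 = 36/6 = 6
te_Task 3 = (1 + 4·5 + 9)/6 = 30/6 = 5
te_Task 4 = (5 + 4·8 + 23)/6 = 60/6 = 10
te_Task 5 = (3 + 4·6 + 21)/6 = 48/6 = 8
te_Task 6 = (1 + 4·2 + 3)/6 = 12/6 = 2
te_Task 7 = (9 + 4·10 + 11)/6 = 60/6 = 10
te_Task 8 = (10 + 4·14 + 18)/6 = 84/6 = 14
te_Task 9 = (8 + 4·12 + 16)/6 = 72/6 = 12
te_Task 10 = (2 + 4·3 + 10)/6 = 24/6 = 4

Forward pass:
ES_Task 1 = 0; EF_Task 1 = 4
ES_Task 2 = 0; EF_Task 2 = 6
ES_Task 3 = 0; EF_Task 3 = 5
ES_Task 4 = max(EF_Task 1=4, EF_Task 3=5) = 5; EF_Task 4 = 5+10 = 15
ES_Task 5 = max(EF_Task 2=6, EF_Task 3=5) = 6; EF_Task 5 = 6+8 = 14
ES_Task 6 = max(EF_Task 2=6, EF_Task 4=15) = 15; EF_Task 6 = 15+2 = 17
ES_Task 7 = 4; EF_Task 7 = 4+10 = 14
ES_Task 8 = max(EF_Task 2=6, EF_Task 4=15) = 15; EF_Task 8 = 15+14 = 29
ES_Task 9 = max(EF_Task 4=15, EF_Task 5=14) = 15; EF_Task 9 = 15+12 = 27
ES_Task 10 = max(EF_Task 2=6, EF_Task 5=14, EF_Task 6=17, EF_Task 7=14, EF_Task 8=29, EF_Task 9=27) = 29; EF_Task 10 = 29+4 = 33
Expected project duration μ = 33 days. Critical path: Task 3 → Task 4 → Task 8 → Task 10.

33 days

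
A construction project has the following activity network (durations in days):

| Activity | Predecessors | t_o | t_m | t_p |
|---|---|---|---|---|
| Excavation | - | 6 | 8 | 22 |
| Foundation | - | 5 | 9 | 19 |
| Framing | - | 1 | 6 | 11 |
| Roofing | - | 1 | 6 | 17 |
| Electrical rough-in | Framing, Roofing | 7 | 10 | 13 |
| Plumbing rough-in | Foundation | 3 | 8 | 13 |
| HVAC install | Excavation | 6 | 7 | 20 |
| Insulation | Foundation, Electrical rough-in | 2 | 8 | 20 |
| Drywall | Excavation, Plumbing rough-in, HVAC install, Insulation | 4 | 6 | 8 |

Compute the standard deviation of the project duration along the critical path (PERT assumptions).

4.19 days

te_Excavation = (6 + 4·8 + 22)/6 = 60/6 = 10; σ²_Excavation = ((22−6)/6)² = 7.111
te_Foundation = (5 + 4·9 + 19)/6 = 60/6 = 10; σ²_Foundation = ((19−5)/6)² = 5.444
te_Framing = (1 + 4·6 + 11)/6 = 36/6 = 6; σ²_Framing = ((11−1)/6)² = 2.778
te_Roofing = (1 + 4·6 + 17)/6 = 42/6 = 7; σ²_Roofing = ((17−1)/6)² = 7.111
te_Electrical rough-in = (7 + 4·10 + 13)/6 = 60/6 = 10; σ²_Electrical rough-in = ((13−7)/6)² = 1.000
te_Plumbing rough-in = (3 + 4·8 + 13)/6 = 48/6 = 8; σ²_Plumbing rough-in = ((13−3)/6)² = 2.778
te_HVAC install = (6 + 4·7 + 20)/6 = 54/6 = 9; σ²_HVAC install = ((20−6)/6)² = 5.444
te_Insulation = (2 + 4·8 + 20)/6 = 54/6 = 9; σ²_Insulation = ((20−2)/6)² = 9.000
te_Drywall = (4 + 4·6 + 8)/6 = 36/6 = 6; σ²_Drywall = ((8−4)/6)² = 0.444

Forward pass:
ES_Excavation = 0; EF_Excavation = 10
ES_Foundation = 0; EF_Foundation = 10
ES_Framing = 0; EF_Framing = 6
ES_Roofing = 0; EF_Roofing = 7
ES_Electrical rough-in = max(EF_Framing=6, EF_Roofing=7) = 7; EF_Electrical rough-in = 7+10 = 17
ES_Plumbing rough-in = 10; EF_Plumbing rough-in = 10+8 = 18
ES_HVAC install = 10; EF_HVAC install = 10+9 = 19
ES_Insulation = max(EF_Foundation=10, EF_Electrical rough-in=17) = 17; EF_Insulation = 17+9 = 26
ES_Drywall = max(EF_Excavation=10, EF_Plumbing rough-in=18, EF_HVAC install=19, EF_Insulation=26) = 26; EF_Drywall = 26+6 = 32
Expected project duration μ = 32 days. Critical path: Roofing → Electrical rough-in → Insulation → Drywall.

Variance along critical path = 7.111 + 1.000 + 9.000 + 0.444 = 17.556
σ = √17.556 = 4.190 days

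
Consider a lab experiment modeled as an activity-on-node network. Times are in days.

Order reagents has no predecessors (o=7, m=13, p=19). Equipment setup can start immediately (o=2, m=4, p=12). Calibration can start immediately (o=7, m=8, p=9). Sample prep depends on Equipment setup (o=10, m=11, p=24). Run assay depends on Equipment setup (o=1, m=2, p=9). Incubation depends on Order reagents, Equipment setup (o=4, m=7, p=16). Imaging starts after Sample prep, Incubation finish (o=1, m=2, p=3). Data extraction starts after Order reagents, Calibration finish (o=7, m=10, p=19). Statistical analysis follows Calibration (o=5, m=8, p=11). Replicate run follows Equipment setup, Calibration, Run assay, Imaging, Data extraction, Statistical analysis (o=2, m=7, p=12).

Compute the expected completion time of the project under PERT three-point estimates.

te_Order reagents = (7 + 4·13 + 19)/6 = 78/6 = 13
te_Equipment setup = (2 + 4·4 + 12)/6 = 30/6 = 5
te_Calibration = (7 + 4·8 + 9)/6 = 48/6 = 8
te_Sample prep = (10 + 4·11 + 24)/6 = 78/6 = 13
te_Run assay = (1 + 4·2 + 9)/6 = 18/6 = 3
te_Incubation = (4 + 4·7 + 16)/6 = 48/6 = 8
te_Imaging = (1 + 4·2 + 3)/6 = 12/6 = 2
te_Data extraction = (7 + 4·10 + 19)/6 = 66/6 = 11
te_Statistical analysis = (5 + 4·8 + 11)/6 = 48/6 = 8
te_Replicate run = (2 + 4·7 + 12)/6 = 42/6 = 7

Forward pass:
ES_Order reagents = 0; EF_Order reagents = 13
ES_Equipment setup = 0; EF_Equipment setup = 5
ES_Calibration = 0; EF_Calibration = 8
ES_Sample prep = 5; EF_Sample prep = 5+13 = 18
ES_Run assay = 5; EF_Run assay = 5+3 = 8
ES_Incubation = max(EF_Order reagents=13, EF_Equipment setup=5) = 13; EF_Incubation = 13+8 = 21
ES_Imaging = max(EF_Sample prep=18, EF_Incubation=21) = 21; EF_Imaging = 21+2 = 23
ES_Data extraction = max(EF_Order reagents=13, EF_Calibration=8) = 13; EF_Data extraction = 13+11 = 24
ES_Statistical analysis = 8; EF_Statistical analysis = 8+8 = 16
ES_Replicate run = max(EF_Equipment setup=5, EF_Calibration=8, EF_Run assay=8, EF_Imaging=23, EF_Data extraction=24, EF_Statistical analysis=16) = 24; EF_Replicate run = 24+7 = 31
Expected project duration μ = 31 days. Critical path: Order reagents → Data extraction → Replicate run.

31 days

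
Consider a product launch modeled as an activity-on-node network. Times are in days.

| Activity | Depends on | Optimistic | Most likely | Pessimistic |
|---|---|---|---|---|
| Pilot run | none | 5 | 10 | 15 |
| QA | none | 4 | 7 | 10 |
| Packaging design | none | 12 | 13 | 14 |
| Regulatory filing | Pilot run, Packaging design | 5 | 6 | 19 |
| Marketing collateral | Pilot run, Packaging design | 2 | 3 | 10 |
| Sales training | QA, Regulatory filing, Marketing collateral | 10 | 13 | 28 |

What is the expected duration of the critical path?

36 days

te_Pilot run = (5 + 4·10 + 15)/6 = 60/6 = 10
te_QA = (4 + 4·7 + 10)/6 = 42/6 = 7
te_Packaging design = (12 + 4·13 + 14)/6 = 78/6 = 13
te_Regulatory filing = (5 + 4·6 + 19)/6 = 48/6 = 8
te_Marketing collateral = (2 + 4·3 + 10)/6 = 24/6 = 4
te_Sales training = (10 + 4·13 + 28)/6 = 90/6 = 15

Forward pass:
ES_Pilot run = 0; EF_Pilot run = 10
ES_QA = 0; EF_QA = 7
ES_Packaging design = 0; EF_Packaging design = 13
ES_Regulatory filing = max(EF_Pilot run=10, EF_Packaging design=13) = 13; EF_Regulatory filing = 13+8 = 21
ES_Marketing collateral = max(EF_Pilot run=10, EF_Packaging design=13) = 13; EF_Marketing collateral = 13+4 = 17
ES_Sales training = max(EF_QA=7, EF_Regulatory filing=21, EF_Marketing collateral=17) = 21; EF_Sales training = 21+15 = 36
Expected project duration μ = 36 days. Critical path: Packaging design → Regulatory filing → Sales training.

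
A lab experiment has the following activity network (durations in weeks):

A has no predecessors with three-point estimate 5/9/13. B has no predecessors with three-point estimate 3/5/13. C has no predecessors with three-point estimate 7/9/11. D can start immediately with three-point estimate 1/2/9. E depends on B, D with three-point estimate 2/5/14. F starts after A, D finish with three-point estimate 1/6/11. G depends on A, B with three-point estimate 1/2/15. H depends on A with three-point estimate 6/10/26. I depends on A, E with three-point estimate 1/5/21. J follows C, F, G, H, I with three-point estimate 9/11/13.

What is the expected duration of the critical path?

32 weeks

te_A = (5 + 4·9 + 13)/6 = 54/6 = 9
te_B = (3 + 4·5 + 13)/6 = 36/6 = 6
te_C = (7 + 4·9 + 11)/6 = 54/6 = 9
te_D = (1 + 4·2 + 9)/6 = 18/6 = 3
te_E = (2 + 4·5 + 14)/6 = 36/6 = 6
te_F = (1 + 4·6 + 11)/6 = 36/6 = 6
te_G = (1 + 4·2 + 15)/6 = 24/6 = 4
te_H = (6 + 4·10 + 26)/6 = 72/6 = 12
te_I = (1 + 4·5 + 21)/6 = 42/6 = 7
te_J = (9 + 4·11 + 13)/6 = 66/6 = 11

Forward pass:
ES_A = 0; EF_A = 9
ES_B = 0; EF_B = 6
ES_C = 0; EF_C = 9
ES_D = 0; EF_D = 3
ES_E = max(EF_B=6, EF_D=3) = 6; EF_E = 6+6 = 12
ES_F = max(EF_A=9, EF_D=3) = 9; EF_F = 9+6 = 15
ES_G = max(EF_A=9, EF_B=6) = 9; EF_G = 9+4 = 13
ES_H = 9; EF_H = 9+12 = 21
ES_I = max(EF_A=9, EF_E=12) = 12; EF_I = 12+7 = 19
ES_J = max(EF_C=9, EF_F=15, EF_G=13, EF_H=21, EF_I=19) = 21; EF_J = 21+11 = 32
Expected project duration μ = 32 weeks. Critical path: A → H → J.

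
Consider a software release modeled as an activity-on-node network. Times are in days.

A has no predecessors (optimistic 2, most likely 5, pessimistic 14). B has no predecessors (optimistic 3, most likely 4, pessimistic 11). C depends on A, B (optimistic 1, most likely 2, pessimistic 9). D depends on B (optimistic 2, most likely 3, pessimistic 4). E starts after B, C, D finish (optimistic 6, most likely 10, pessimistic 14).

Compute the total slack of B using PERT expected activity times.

1 days

te_A = (2 + 4·5 + 14)/6 = 36/6 = 6
te_B = (3 + 4·4 + 11)/6 = 30/6 = 5
te_C = (1 + 4·2 + 9)/6 = 18/6 = 3
te_D = (2 + 4·3 + 4)/6 = 18/6 = 3
te_E = (6 + 4·10 + 14)/6 = 60/6 = 10

Forward pass:
ES_A = 0; EF_A = 6
ES_B = 0; EF_B = 5
ES_C = max(EF_A=6, EF_B=5) = 6; EF_C = 6+3 = 9
ES_D = 5; EF_D = 5+3 = 8
ES_E = max(EF_B=5, EF_C=9, EF_D=8) = 9; EF_E = 9+10 = 19
Expected project duration μ = 19 days. Critical path: A → C → E.

Backward pass:
LF_E = 19; LS_E = 19−10 = 9
LF_D = LS_E = 9; LS_D = 9−3 = 6
LF_C = LS_E = 9; LS_C = 9−3 = 6
LF_B = min(LS_C=6, LS_D=6, LS_E=9) = 6; LS_B = 6−5 = 1
LF_A = LS_C = 6; LS_A = 6−6 = 0
Slack_B = LS_B − ES_B = 1 − 0 = 1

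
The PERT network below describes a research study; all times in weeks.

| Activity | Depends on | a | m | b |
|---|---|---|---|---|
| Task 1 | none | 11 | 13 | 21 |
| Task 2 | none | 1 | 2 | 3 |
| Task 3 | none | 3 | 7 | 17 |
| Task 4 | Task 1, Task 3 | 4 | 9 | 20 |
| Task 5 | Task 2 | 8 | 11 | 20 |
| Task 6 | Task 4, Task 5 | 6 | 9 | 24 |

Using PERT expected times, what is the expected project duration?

35 weeks

te_Task 1 = (11 + 4·13 + 21)/6 = 84/6 = 14
te_Task 2 = (1 + 4·2 + 3)/6 = 12/6 = 2
te_Task 3 = (3 + 4·7 + 17)/6 = 48/6 = 8
te_Task 4 = (4 + 4·9 + 20)/6 = 60/6 = 10
te_Task 5 = (8 + 4·11 + 20)/6 = 72/6 = 12
te_Task 6 = (6 + 4·9 + 24)/6 = 66/6 = 11

Forward pass:
ES_Task 1 = 0; EF_Task 1 = 14
ES_Task 2 = 0; EF_Task 2 = 2
ES_Task 3 = 0; EF_Task 3 = 8
ES_Task 4 = max(EF_Task 1=14, EF_Task 3=8) = 14; EF_Task 4 = 14+10 = 24
ES_Task 5 = 2; EF_Task 5 = 2+12 = 14
ES_Task 6 = max(EF_Task 4=24, EF_Task 5=14) = 24; EF_Task 6 = 24+11 = 35
Expected project duration μ = 35 weeks. Critical path: Task 1 → Task 4 → Task 6.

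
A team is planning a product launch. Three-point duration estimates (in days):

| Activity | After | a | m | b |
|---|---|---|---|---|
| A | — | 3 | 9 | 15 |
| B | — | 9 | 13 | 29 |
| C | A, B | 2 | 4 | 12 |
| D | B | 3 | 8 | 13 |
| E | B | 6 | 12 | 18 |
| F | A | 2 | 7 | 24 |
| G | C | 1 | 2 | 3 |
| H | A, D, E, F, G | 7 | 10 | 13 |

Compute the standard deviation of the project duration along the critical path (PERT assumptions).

4.01 days

te_A = (3 + 4·9 + 15)/6 = 54/6 = 9; σ²_A = ((15−3)/6)² = 4.000
te_B = (9 + 4·13 + 29)/6 = 90/6 = 15; σ²_B = ((29−9)/6)² = 11.111
te_C = (2 + 4·4 + 12)/6 = 30/6 = 5; σ²_C = ((12−2)/6)² = 2.778
te_D = (3 + 4·8 + 13)/6 = 48/6 = 8; σ²_D = ((13−3)/6)² = 2.778
te_E = (6 + 4·12 + 18)/6 = 72/6 = 12; σ²_E = ((18−6)/6)² = 4.000
te_F = (2 + 4·7 + 24)/6 = 54/6 = 9; σ²_F = ((24−2)/6)² = 13.444
te_G = (1 + 4·2 + 3)/6 = 12/6 = 2; σ²_G = ((3−1)/6)² = 0.111
te_H = (7 + 4·10 + 13)/6 = 60/6 = 10; σ²_H = ((13−7)/6)² = 1.000

Forward pass:
ES_A = 0; EF_A = 9
ES_B = 0; EF_B = 15
ES_C = max(EF_A=9, EF_B=15) = 15; EF_C = 15+5 = 20
ES_D = 15; EF_D = 15+8 = 23
ES_E = 15; EF_E = 15+12 = 27
ES_F = 9; EF_F = 9+9 = 18
ES_G = 20; EF_G = 20+2 = 22
ES_H = max(EF_A=9, EF_D=23, EF_E=27, EF_F=18, EF_G=22) = 27; EF_H = 27+10 = 37
Expected project duration μ = 37 days. Critical path: B → E → H.

Variance along critical path = 11.111 + 4.000 + 1.000 = 16.111
σ = √16.111 = 4.014 days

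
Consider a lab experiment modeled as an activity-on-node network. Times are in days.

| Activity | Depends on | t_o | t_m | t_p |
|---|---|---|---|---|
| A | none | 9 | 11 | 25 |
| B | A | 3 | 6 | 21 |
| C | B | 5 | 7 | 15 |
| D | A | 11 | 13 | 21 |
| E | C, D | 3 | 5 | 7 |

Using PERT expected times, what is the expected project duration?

te_A = (9 + 4·11 + 25)/6 = 78/6 = 13
te_B = (3 + 4·6 + 21)/6 = 48/6 = 8
te_C = (5 + 4·7 + 15)/6 = 48/6 = 8
te_D = (11 + 4·13 + 21)/6 = 84/6 = 14
te_E = (3 + 4·5 + 7)/6 = 30/6 = 5

Forward pass:
ES_A = 0; EF_A = 13
ES_B = 13; EF_B = 13+8 = 21
ES_C = 21; EF_C = 21+8 = 29
ES_D = 13; EF_D = 13+14 = 27
ES_E = max(EF_C=29, EF_D=27) = 29; EF_E = 29+5 = 34
Expected project duration μ = 34 days. Critical path: A → B → C → E.

34 days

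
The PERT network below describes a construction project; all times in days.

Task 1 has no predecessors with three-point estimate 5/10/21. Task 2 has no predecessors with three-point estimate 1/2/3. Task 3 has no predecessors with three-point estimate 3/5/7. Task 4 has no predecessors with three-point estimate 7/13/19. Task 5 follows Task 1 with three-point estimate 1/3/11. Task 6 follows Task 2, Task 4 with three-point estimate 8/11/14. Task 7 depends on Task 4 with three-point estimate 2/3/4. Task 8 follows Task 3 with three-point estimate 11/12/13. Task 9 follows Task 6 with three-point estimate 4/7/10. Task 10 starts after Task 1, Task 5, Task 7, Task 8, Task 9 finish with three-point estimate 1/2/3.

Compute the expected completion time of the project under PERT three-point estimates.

33 days

te_Task 1 = (5 + 4·10 + 21)/6 = 66/6 = 11
te_Task 2 = (1 + 4·2 + 3)/6 = 12/6 = 2
te_Task 3 = (3 + 4·5 + 7)/6 = 30/6 = 5
te_Task 4 = (7 + 4·13 + 19)/6 = 78/6 = 13
te_Task 5 = (1 + 4·3 + 11)/6 = 24/6 = 4
te_Task 6 = (8 + 4·11 + 14)/6 = 66/6 = 11
te_Task 7 = (2 + 4·3 + 4)/6 = 18/6 = 3
te_Task 8 = (11 + 4·12 + 13)/6 = 72/6 = 12
te_Task 9 = (4 + 4·7 + 10)/6 = 42/6 = 7
te_Task 10 = (1 + 4·2 + 3)/6 = 12/6 = 2

Forward pass:
ES_Task 1 = 0; EF_Task 1 = 11
ES_Task 2 = 0; EF_Task 2 = 2
ES_Task 3 = 0; EF_Task 3 = 5
ES_Task 4 = 0; EF_Task 4 = 13
ES_Task 5 = 11; EF_Task 5 = 11+4 = 15
ES_Task 6 = max(EF_Task 2=2, EF_Task 4=13) = 13; EF_Task 6 = 13+11 = 24
ES_Task 7 = 13; EF_Task 7 = 13+3 = 16
ES_Task 8 = 5; EF_Task 8 = 5+12 = 17
ES_Task 9 = 24; EF_Task 9 = 24+7 = 31
ES_Task 10 = max(EF_Task 1=11, EF_Task 5=15, EF_Task 7=16, EF_Task 8=17, EF_Task 9=31) = 31; EF_Task 10 = 31+2 = 33
Expected project duration μ = 33 days. Critical path: Task 4 → Task 6 → Task 9 → Task 10.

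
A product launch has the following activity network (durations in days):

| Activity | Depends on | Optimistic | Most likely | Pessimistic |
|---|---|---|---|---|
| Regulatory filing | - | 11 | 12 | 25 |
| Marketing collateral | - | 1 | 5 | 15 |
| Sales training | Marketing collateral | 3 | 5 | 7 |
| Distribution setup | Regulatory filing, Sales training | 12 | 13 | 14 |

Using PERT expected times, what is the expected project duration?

te_Regulatory filing = (11 + 4·12 + 25)/6 = 84/6 = 14
te_Marketing collateral = (1 + 4·5 + 15)/6 = 36/6 = 6
te_Sales training = (3 + 4·5 + 7)/6 = 30/6 = 5
te_Distribution setup = (12 + 4·13 + 14)/6 = 78/6 = 13

Forward pass:
ES_Regulatory filing = 0; EF_Regulatory filing = 14
ES_Marketing collateral = 0; EF_Marketing collateral = 6
ES_Sales training = 6; EF_Sales training = 6+5 = 11
ES_Distribution setup = max(EF_Regulatory filing=14, EF_Sales training=11) = 14; EF_Distribution setup = 14+13 = 27
Expected project duration μ = 27 days. Critical path: Regulatory filing → Distribution setup.

27 days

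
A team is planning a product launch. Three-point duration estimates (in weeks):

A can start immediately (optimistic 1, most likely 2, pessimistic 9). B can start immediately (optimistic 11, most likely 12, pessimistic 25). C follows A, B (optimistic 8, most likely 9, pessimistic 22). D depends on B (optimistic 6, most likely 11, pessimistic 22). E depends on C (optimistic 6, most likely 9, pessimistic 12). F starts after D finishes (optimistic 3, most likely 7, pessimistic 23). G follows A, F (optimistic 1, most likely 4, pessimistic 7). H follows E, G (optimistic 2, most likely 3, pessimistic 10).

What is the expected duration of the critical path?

te_A = (1 + 4·2 + 9)/6 = 18/6 = 3
te_B = (11 + 4·12 + 25)/6 = 84/6 = 14
te_C = (8 + 4·9 + 22)/6 = 66/6 = 11
te_D = (6 + 4·11 + 22)/6 = 72/6 = 12
te_E = (6 + 4·9 + 12)/6 = 54/6 = 9
te_F = (3 + 4·7 + 23)/6 = 54/6 = 9
te_G = (1 + 4·4 + 7)/6 = 24/6 = 4
te_H = (2 + 4·3 + 10)/6 = 24/6 = 4

Forward pass:
ES_A = 0; EF_A = 3
ES_B = 0; EF_B = 14
ES_C = max(EF_A=3, EF_B=14) = 14; EF_C = 14+11 = 25
ES_D = 14; EF_D = 14+12 = 26
ES_E = 25; EF_E = 25+9 = 34
ES_F = 26; EF_F = 26+9 = 35
ES_G = max(EF_A=3, EF_F=35) = 35; EF_G = 35+4 = 39
ES_H = max(EF_E=34, EF_G=39) = 39; EF_H = 39+4 = 43
Expected project duration μ = 43 weeks. Critical path: B → D → F → G → H.

43 weeks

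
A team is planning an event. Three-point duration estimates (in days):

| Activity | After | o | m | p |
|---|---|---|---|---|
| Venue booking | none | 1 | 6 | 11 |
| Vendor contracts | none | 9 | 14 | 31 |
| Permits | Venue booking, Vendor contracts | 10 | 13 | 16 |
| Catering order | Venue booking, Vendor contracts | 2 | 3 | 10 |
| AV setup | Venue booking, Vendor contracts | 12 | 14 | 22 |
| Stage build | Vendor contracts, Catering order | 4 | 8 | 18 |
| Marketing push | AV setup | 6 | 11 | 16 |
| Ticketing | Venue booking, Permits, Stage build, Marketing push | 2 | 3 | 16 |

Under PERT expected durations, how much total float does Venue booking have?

10 days

te_Venue booking = (1 + 4·6 + 11)/6 = 36/6 = 6
te_Vendor contracts = (9 + 4·14 + 31)/6 = 96/6 = 16
te_Permits = (10 + 4·13 + 16)/6 = 78/6 = 13
te_Catering order = (2 + 4·3 + 10)/6 = 24/6 = 4
te_AV setup = (12 + 4·14 + 22)/6 = 90/6 = 15
te_Stage build = (4 + 4·8 + 18)/6 = 54/6 = 9
te_Marketing push = (6 + 4·11 + 16)/6 = 66/6 = 11
te_Ticketing = (2 + 4·3 + 16)/6 = 30/6 = 5

Forward pass:
ES_Venue booking = 0; EF_Venue booking = 6
ES_Vendor contracts = 0; EF_Vendor contracts = 16
ES_Permits = max(EF_Venue booking=6, EF_Vendor contracts=16) = 16; EF_Permits = 16+13 = 29
ES_Catering order = max(EF_Venue booking=6, EF_Vendor contracts=16) = 16; EF_Catering order = 16+4 = 20
ES_AV setup = max(EF_Venue booking=6, EF_Vendor contracts=16) = 16; EF_AV setup = 16+15 = 31
ES_Stage build = max(EF_Vendor contracts=16, EF_Catering order=20) = 20; EF_Stage build = 20+9 = 29
ES_Marketing push = 31; EF_Marketing push = 31+11 = 42
ES_Ticketing = max(EF_Venue booking=6, EF_Permits=29, EF_Stage build=29, EF_Marketing push=42) = 42; EF_Ticketing = 42+5 = 47
Expected project duration μ = 47 days. Critical path: Vendor contracts → AV setup → Marketing push → Ticketing.

Backward pass:
LF_Ticketing = 47; LS_Ticketing = 47−5 = 42
LF_Marketing push = LS_Ticketing = 42; LS_Marketing push = 42−11 = 31
LF_Stage build = LS_Ticketing = 42; LS_Stage build = 42−9 = 33
LF_AV setup = LS_Marketing push = 31; LS_AV setup = 31−15 = 16
LF_Catering order = LS_Stage build = 33; LS_Catering order = 33−4 = 29
LF_Permits = LS_Ticketing = 42; LS_Permits = 42−13 = 29
LF_Vendor contracts = min(LS_Permits=29, LS_Catering order=29, LS_AV setup=16, LS_Stage build=33) = 16; LS_Vendor contracts = 16−16 = 0
LF_Venue booking = min(LS_Permits=29, LS_Catering order=29, LS_AV setup=16, LS_Ticketing=42) = 16; LS_Venue booking = 16−6 = 10
Slack_Venue booking = LS_Venue booking − ES_Venue booking = 10 − 0 = 10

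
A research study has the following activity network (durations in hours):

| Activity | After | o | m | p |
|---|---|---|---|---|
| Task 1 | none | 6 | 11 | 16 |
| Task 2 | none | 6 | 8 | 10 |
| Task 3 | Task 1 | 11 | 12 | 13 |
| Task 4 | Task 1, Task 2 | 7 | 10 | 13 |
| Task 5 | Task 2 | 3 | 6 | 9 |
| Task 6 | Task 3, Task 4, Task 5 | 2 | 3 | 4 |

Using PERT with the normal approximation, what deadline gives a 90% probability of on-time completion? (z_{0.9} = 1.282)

28.2 hours

te_Task 1 = (6 + 4·11 + 16)/6 = 66/6 = 11; σ²_Task 1 = ((16−6)/6)² = 2.778
te_Task 2 = (6 + 4·8 + 10)/6 = 48/6 = 8; σ²_Task 2 = ((10−6)/6)² = 0.444
te_Task 3 = (11 + 4·12 + 13)/6 = 72/6 = 12; σ²_Task 3 = ((13−11)/6)² = 0.111
te_Task 4 = (7 + 4·10 + 13)/6 = 60/6 = 10; σ²_Task 4 = ((13−7)/6)² = 1.000
te_Task 5 = (3 + 4·6 + 9)/6 = 36/6 = 6; σ²_Task 5 = ((9−3)/6)² = 1.000
te_Task 6 = (2 + 4·3 + 4)/6 = 18/6 = 3; σ²_Task 6 = ((4−2)/6)² = 0.111

Forward pass:
ES_Task 1 = 0; EF_Task 1 = 11
ES_Task 2 = 0; EF_Task 2 = 8
ES_Task 3 = 11; EF_Task 3 = 11+12 = 23
ES_Task 4 = max(EF_Task 1=11, EF_Task 2=8) = 11; EF_Task 4 = 11+10 = 21
ES_Task 5 = 8; EF_Task 5 = 8+6 = 14
ES_Task 6 = max(EF_Task 3=23, EF_Task 4=21, EF_Task 5=14) = 23; EF_Task 6 = 23+3 = 26
Expected project duration μ = 26 hours. Critical path: Task 1 → Task 3 → Task 6.

Variance along critical path = 2.778 + 0.111 + 0.111 = 3.000; σ = 1.732 hours.
D = μ + z·σ = 26 + 1.282·1.732 = 28.2 hours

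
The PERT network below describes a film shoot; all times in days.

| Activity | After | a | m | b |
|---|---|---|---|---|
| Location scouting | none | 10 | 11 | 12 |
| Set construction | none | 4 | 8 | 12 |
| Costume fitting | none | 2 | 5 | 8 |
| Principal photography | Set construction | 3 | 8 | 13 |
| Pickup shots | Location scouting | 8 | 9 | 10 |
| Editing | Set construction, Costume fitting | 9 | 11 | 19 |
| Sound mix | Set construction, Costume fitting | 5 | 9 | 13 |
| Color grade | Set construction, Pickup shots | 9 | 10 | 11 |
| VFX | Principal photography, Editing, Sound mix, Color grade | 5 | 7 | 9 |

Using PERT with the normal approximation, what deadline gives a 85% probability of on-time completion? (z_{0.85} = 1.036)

te_Location scouting = (10 + 4·11 + 12)/6 = 66/6 = 11; σ²_Location scouting = ((12−10)/6)² = 0.111
te_Set construction = (4 + 4·8 + 12)/6 = 48/6 = 8; σ²_Set construction = ((12−4)/6)² = 1.778
te_Costume fitting = (2 + 4·5 + 8)/6 = 30/6 = 5; σ²_Costume fitting = ((8−2)/6)² = 1.000
te_Principal photography = (3 + 4·8 + 13)/6 = 48/6 = 8; σ²_Principal photography = ((13−3)/6)² = 2.778
te_Pickup shots = (8 + 4·9 + 10)/6 = 54/6 = 9; σ²_Pickup shots = ((10−8)/6)² = 0.111
te_Editing = (9 + 4·11 + 19)/6 = 72/6 = 12; σ²_Editing = ((19−9)/6)² = 2.778
te_Sound mix = (5 + 4·9 + 13)/6 = 54/6 = 9; σ²_Sound mix = ((13−5)/6)² = 1.778
te_Color grade = (9 + 4·10 + 11)/6 = 60/6 = 10; σ²_Color grade = ((11−9)/6)² = 0.111
te_VFX = (5 + 4·7 + 9)/6 = 42/6 = 7; σ²_VFX = ((9−5)/6)² = 0.444

Forward pass:
ES_Location scouting = 0; EF_Location scouting = 11
ES_Set construction = 0; EF_Set construction = 8
ES_Costume fitting = 0; EF_Costume fitting = 5
ES_Principal photography = 8; EF_Principal photography = 8+8 = 16
ES_Pickup shots = 11; EF_Pickup shots = 11+9 = 20
ES_Editing = max(EF_Set construction=8, EF_Costume fitting=5) = 8; EF_Editing = 8+12 = 20
ES_Sound mix = max(EF_Set construction=8, EF_Costume fitting=5) = 8; EF_Sound mix = 8+9 = 17
ES_Color grade = max(EF_Set construction=8, EF_Pickup shots=20) = 20; EF_Color grade = 20+10 = 30
ES_VFX = max(EF_Principal photography=16, EF_Editing=20, EF_Sound mix=17, EF_Color grade=30) = 30; EF_VFX = 30+7 = 37
Expected project duration μ = 37 days. Critical path: Location scouting → Pickup shots → Color grade → VFX.

Variance along critical path = 0.111 + 0.111 + 0.111 + 0.444 = 0.778; σ = 0.882 days.
D = μ + z·σ = 37 + 1.036·0.882 = 37.9 days

37.9 days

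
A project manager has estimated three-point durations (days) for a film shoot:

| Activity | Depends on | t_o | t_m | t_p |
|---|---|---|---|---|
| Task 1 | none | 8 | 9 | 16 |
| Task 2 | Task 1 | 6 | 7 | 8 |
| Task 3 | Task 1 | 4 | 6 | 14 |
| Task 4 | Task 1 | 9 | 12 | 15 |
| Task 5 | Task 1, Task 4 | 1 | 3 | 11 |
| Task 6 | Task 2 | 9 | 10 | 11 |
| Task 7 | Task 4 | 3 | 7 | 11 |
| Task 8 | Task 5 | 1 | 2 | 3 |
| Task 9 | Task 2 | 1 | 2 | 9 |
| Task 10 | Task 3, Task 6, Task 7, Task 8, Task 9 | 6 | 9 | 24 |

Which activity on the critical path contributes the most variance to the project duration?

Task 10

te_Task 1 = (8 + 4·9 + 16)/6 = 60/6 = 10; σ²_Task 1 = ((16−8)/6)² = 1.778
te_Task 2 = (6 + 4·7 + 8)/6 = 42/6 = 7; σ²_Task 2 = ((8−6)/6)² = 0.111
te_Task 3 = (4 + 4·6 + 14)/6 = 42/6 = 7; σ²_Task 3 = ((14−4)/6)² = 2.778
te_Task 4 = (9 + 4·12 + 15)/6 = 72/6 = 12; σ²_Task 4 = ((15−9)/6)² = 1.000
te_Task 5 = (1 + 4·3 + 11)/6 = 24/6 = 4; σ²_Task 5 = ((11−1)/6)² = 2.778
te_Task 6 = (9 + 4·10 + 11)/6 = 60/6 = 10; σ²_Task 6 = ((11−9)/6)² = 0.111
te_Task 7 = (3 + 4·7 + 11)/6 = 42/6 = 7; σ²_Task 7 = ((11−3)/6)² = 1.778
te_Task 8 = (1 + 4·2 + 3)/6 = 12/6 = 2; σ²_Task 8 = ((3−1)/6)² = 0.111
te_Task 9 = (1 + 4·2 + 9)/6 = 18/6 = 3; σ²_Task 9 = ((9−1)/6)² = 1.778
te_Task 10 = (6 + 4·9 + 24)/6 = 66/6 = 11; σ²_Task 10 = ((24−6)/6)² = 9.000

Forward pass:
ES_Task 1 = 0; EF_Task 1 = 10
ES_Task 2 = 10; EF_Task 2 = 10+7 = 17
ES_Task 3 = 10; EF_Task 3 = 10+7 = 17
ES_Task 4 = 10; EF_Task 4 = 10+12 = 22
ES_Task 5 = max(EF_Task 1=10, EF_Task 4=22) = 22; EF_Task 5 = 22+4 = 26
ES_Task 6 = 17; EF_Task 6 = 17+10 = 27
ES_Task 7 = 22; EF_Task 7 = 22+7 = 29
ES_Task 8 = 26; EF_Task 8 = 26+2 = 28
ES_Task 9 = 17; EF_Task 9 = 17+3 = 20
ES_Task 10 = max(EF_Task 3=17, EF_Task 6=27, EF_Task 7=29, EF_Task 8=28, EF_Task 9=20) = 29; EF_Task 10 = 29+11 = 40
Expected project duration μ = 40 days. Critical path: Task 1 → Task 4 → Task 7 → Task 10.

Variances on critical path: σ²_Task 1=1.778, σ²_Task 4=1.000, σ²_Task 7=1.778, σ²_Task 10=9.000.
Largest is σ²_Task 10 = 9.000.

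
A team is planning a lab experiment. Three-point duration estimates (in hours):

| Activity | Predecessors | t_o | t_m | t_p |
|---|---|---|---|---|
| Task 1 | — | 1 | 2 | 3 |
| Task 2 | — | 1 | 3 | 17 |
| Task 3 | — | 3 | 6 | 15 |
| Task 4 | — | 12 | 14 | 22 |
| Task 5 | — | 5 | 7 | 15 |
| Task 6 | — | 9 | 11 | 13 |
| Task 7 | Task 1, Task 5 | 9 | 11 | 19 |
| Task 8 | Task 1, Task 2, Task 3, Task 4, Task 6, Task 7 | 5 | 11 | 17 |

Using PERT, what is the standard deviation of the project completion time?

3.09 hours

te_Task 1 = (1 + 4·2 + 3)/6 = 12/6 = 2; σ²_Task 1 = ((3−1)/6)² = 0.111
te_Task 2 = (1 + 4·3 + 17)/6 = 30/6 = 5; σ²_Task 2 = ((17−1)/6)² = 7.111
te_Task 3 = (3 + 4·6 + 15)/6 = 42/6 = 7; σ²_Task 3 = ((15−3)/6)² = 4.000
te_Task 4 = (12 + 4·14 + 22)/6 = 90/6 = 15; σ²_Task 4 = ((22−12)/6)² = 2.778
te_Task 5 = (5 + 4·7 + 15)/6 = 48/6 = 8; σ²_Task 5 = ((15−5)/6)² = 2.778
te_Task 6 = (9 + 4·11 + 13)/6 = 66/6 = 11; σ²_Task 6 = ((13−9)/6)² = 0.444
te_Task 7 = (9 + 4·11 + 19)/6 = 72/6 = 12; σ²_Task 7 = ((19−9)/6)² = 2.778
te_Task 8 = (5 + 4·11 + 17)/6 = 66/6 = 11; σ²_Task 8 = ((17−5)/6)² = 4.000

Forward pass:
ES_Task 1 = 0; EF_Task 1 = 2
ES_Task 2 = 0; EF_Task 2 = 5
ES_Task 3 = 0; EF_Task 3 = 7
ES_Task 4 = 0; EF_Task 4 = 15
ES_Task 5 = 0; EF_Task 5 = 8
ES_Task 6 = 0; EF_Task 6 = 11
ES_Task 7 = max(EF_Task 1=2, EF_Task 5=8) = 8; EF_Task 7 = 8+12 = 20
ES_Task 8 = max(EF_Task 1=2, EF_Task 2=5, EF_Task 3=7, EF_Task 4=15, EF_Task 6=11, EF_Task 7=20) = 20; EF_Task 8 = 20+11 = 31
Expected project duration μ = 31 hours. Critical path: Task 5 → Task 7 → Task 8.

Variance along critical path = 2.778 + 2.778 + 4.000 = 9.556
σ = √9.556 = 3.091 hours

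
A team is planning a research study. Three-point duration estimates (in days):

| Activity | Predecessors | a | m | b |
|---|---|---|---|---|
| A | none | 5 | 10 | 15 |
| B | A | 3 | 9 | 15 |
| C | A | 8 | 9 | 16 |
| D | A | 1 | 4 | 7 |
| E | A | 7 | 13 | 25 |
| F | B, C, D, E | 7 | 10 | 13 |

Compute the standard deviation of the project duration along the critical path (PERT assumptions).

3.57 days

te_A = (5 + 4·10 + 15)/6 = 60/6 = 10; σ²_A = ((15−5)/6)² = 2.778
te_B = (3 + 4·9 + 15)/6 = 54/6 = 9; σ²_B = ((15−3)/6)² = 4.000
te_C = (8 + 4·9 + 16)/6 = 60/6 = 10; σ²_C = ((16−8)/6)² = 1.778
te_D = (1 + 4·4 + 7)/6 = 24/6 = 4; σ²_D = ((7−1)/6)² = 1.000
te_E = (7 + 4·13 + 25)/6 = 84/6 = 14; σ²_E = ((25−7)/6)² = 9.000
te_F = (7 + 4·10 + 13)/6 = 60/6 = 10; σ²_F = ((13−7)/6)² = 1.000

Forward pass:
ES_A = 0; EF_A = 10
ES_B = 10; EF_B = 10+9 = 19
ES_C = 10; EF_C = 10+10 = 20
ES_D = 10; EF_D = 10+4 = 14
ES_E = 10; EF_E = 10+14 = 24
ES_F = max(EF_B=19, EF_C=20, EF_D=14, EF_E=24) = 24; EF_F = 24+10 = 34
Expected project duration μ = 34 days. Critical path: A → E → F.

Variance along critical path = 2.778 + 9.000 + 1.000 = 12.778
σ = √12.778 = 3.575 days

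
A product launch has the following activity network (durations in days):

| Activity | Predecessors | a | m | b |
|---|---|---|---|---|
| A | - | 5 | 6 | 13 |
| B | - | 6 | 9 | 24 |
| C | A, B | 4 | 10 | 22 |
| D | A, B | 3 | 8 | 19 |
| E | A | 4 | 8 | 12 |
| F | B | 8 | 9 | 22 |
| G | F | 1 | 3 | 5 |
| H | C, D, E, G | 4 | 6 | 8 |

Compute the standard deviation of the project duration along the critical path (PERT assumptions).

3.92 days

te_A = (5 + 4·6 + 13)/6 = 42/6 = 7; σ²_A = ((13−5)/6)² = 1.778
te_B = (6 + 4·9 + 24)/6 = 66/6 = 11; σ²_B = ((24−6)/6)² = 9.000
te_C = (4 + 4·10 + 22)/6 = 66/6 = 11; σ²_C = ((22−4)/6)² = 9.000
te_D = (3 + 4·8 + 19)/6 = 54/6 = 9; σ²_D = ((19−3)/6)² = 7.111
te_E = (4 + 4·8 + 12)/6 = 48/6 = 8; σ²_E = ((12−4)/6)² = 1.778
te_F = (8 + 4·9 + 22)/6 = 66/6 = 11; σ²_F = ((22−8)/6)² = 5.444
te_G = (1 + 4·3 + 5)/6 = 18/6 = 3; σ²_G = ((5−1)/6)² = 0.444
te_H = (4 + 4·6 + 8)/6 = 36/6 = 6; σ²_H = ((8−4)/6)² = 0.444

Forward pass:
ES_A = 0; EF_A = 7
ES_B = 0; EF_B = 11
ES_C = max(EF_A=7, EF_B=11) = 11; EF_C = 11+11 = 22
ES_D = max(EF_A=7, EF_B=11) = 11; EF_D = 11+9 = 20
ES_E = 7; EF_E = 7+8 = 15
ES_F = 11; EF_F = 11+11 = 22
ES_G = 22; EF_G = 22+3 = 25
ES_H = max(EF_C=22, EF_D=20, EF_E=15, EF_G=25) = 25; EF_H = 25+6 = 31
Expected project duration μ = 31 days. Critical path: B → F → G → H.

Variance along critical path = 9.000 + 5.444 + 0.444 + 0.444 = 15.333
σ = √15.333 = 3.916 days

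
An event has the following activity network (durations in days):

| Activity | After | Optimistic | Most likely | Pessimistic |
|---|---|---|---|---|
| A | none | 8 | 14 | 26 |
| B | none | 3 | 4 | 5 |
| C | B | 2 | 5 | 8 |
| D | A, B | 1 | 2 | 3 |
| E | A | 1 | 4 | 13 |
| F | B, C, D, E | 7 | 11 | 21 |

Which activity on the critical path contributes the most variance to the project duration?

te_A = (8 + 4·14 + 26)/6 = 90/6 = 15; σ²_A = ((26−8)/6)² = 9.000
te_B = (3 + 4·4 + 5)/6 = 24/6 = 4; σ²_B = ((5−3)/6)² = 0.111
te_C = (2 + 4·5 + 8)/6 = 30/6 = 5; σ²_C = ((8−2)/6)² = 1.000
te_D = (1 + 4·2 + 3)/6 = 12/6 = 2; σ²_D = ((3−1)/6)² = 0.111
te_E = (1 + 4·4 + 13)/6 = 30/6 = 5; σ²_E = ((13−1)/6)² = 4.000
te_F = (7 + 4·11 + 21)/6 = 72/6 = 12; σ²_F = ((21−7)/6)² = 5.444

Forward pass:
ES_A = 0; EF_A = 15
ES_B = 0; EF_B = 4
ES_C = 4; EF_C = 4+5 = 9
ES_D = max(EF_A=15, EF_B=4) = 15; EF_D = 15+2 = 17
ES_E = 15; EF_E = 15+5 = 20
ES_F = max(EF_B=4, EF_C=9, EF_D=17, EF_E=20) = 20; EF_F = 20+12 = 32
Expected project duration μ = 32 days. Critical path: A → E → F.

Variances on critical path: σ²_A=9.000, σ²_E=4.000, σ²_F=5.444.
Largest is σ²_A = 9.000.

A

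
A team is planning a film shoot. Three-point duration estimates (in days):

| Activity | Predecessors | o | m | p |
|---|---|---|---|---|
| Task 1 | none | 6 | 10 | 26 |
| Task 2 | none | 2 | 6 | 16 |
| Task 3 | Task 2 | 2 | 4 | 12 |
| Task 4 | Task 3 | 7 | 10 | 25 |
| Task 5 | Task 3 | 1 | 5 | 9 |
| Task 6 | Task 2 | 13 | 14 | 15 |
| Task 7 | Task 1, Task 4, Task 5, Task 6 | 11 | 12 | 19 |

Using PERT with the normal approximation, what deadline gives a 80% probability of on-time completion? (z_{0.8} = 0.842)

te_Task 1 = (6 + 4·10 + 26)/6 = 72/6 = 12; σ²_Task 1 = ((26−6)/6)² = 11.111
te_Task 2 = (2 + 4·6 + 16)/6 = 42/6 = 7; σ²_Task 2 = ((16−2)/6)² = 5.444
te_Task 3 = (2 + 4·4 + 12)/6 = 30/6 = 5; σ²_Task 3 = ((12−2)/6)² = 2.778
te_Task 4 = (7 + 4·10 + 25)/6 = 72/6 = 12; σ²_Task 4 = ((25−7)/6)² = 9.000
te_Task 5 = (1 + 4·5 + 9)/6 = 30/6 = 5; σ²_Task 5 = ((9−1)/6)² = 1.778
te_Task 6 = (13 + 4·14 + 15)/6 = 84/6 = 14; σ²_Task 6 = ((15−13)/6)² = 0.111
te_Task 7 = (11 + 4·12 + 19)/6 = 78/6 = 13; σ²_Task 7 = ((19−11)/6)² = 1.778

Forward pass:
ES_Task 1 = 0; EF_Task 1 = 12
ES_Task 2 = 0; EF_Task 2 = 7
ES_Task 3 = 7; EF_Task 3 = 7+5 = 12
ES_Task 4 = 12; EF_Task 4 = 12+12 = 24
ES_Task 5 = 12; EF_Task 5 = 12+5 = 17
ES_Task 6 = 7; EF_Task 6 = 7+14 = 21
ES_Task 7 = max(EF_Task 1=12, EF_Task 4=24, EF_Task 5=17, EF_Task 6=21) = 24; EF_Task 7 = 24+13 = 37
Expected project duration μ = 37 days. Critical path: Task 2 → Task 3 → Task 4 → Task 7.

Variance along critical path = 5.444 + 2.778 + 9.000 + 1.778 = 19.000; σ = 4.359 days.
D = μ + z·σ = 37 + 0.842·4.359 = 40.7 days

40.7 days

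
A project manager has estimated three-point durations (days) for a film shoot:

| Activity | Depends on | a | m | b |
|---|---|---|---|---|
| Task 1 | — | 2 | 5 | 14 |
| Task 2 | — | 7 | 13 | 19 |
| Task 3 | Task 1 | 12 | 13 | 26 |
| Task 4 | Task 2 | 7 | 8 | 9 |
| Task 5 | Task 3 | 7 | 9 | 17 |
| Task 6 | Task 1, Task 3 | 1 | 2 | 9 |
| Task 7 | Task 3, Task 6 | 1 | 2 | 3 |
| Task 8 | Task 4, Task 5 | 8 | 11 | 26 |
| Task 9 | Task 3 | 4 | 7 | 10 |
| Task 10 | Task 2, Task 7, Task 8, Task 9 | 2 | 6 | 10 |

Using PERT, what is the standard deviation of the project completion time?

4.80 days

te_Task 1 = (2 + 4·5 + 14)/6 = 36/6 = 6; σ²_Task 1 = ((14−2)/6)² = 4.000
te_Task 2 = (7 + 4·13 + 19)/6 = 78/6 = 13; σ²_Task 2 = ((19−7)/6)² = 4.000
te_Task 3 = (12 + 4·13 + 26)/6 = 90/6 = 15; σ²_Task 3 = ((26−12)/6)² = 5.444
te_Task 4 = (7 + 4·8 + 9)/6 = 48/6 = 8; σ²_Task 4 = ((9−7)/6)² = 0.111
te_Task 5 = (7 + 4·9 + 17)/6 = 60/6 = 10; σ²_Task 5 = ((17−7)/6)² = 2.778
te_Task 6 = (1 + 4·2 + 9)/6 = 18/6 = 3; σ²_Task 6 = ((9−1)/6)² = 1.778
te_Task 7 = (1 + 4·2 + 3)/6 = 12/6 = 2; σ²_Task 7 = ((3−1)/6)² = 0.111
te_Task 8 = (8 + 4·11 + 26)/6 = 78/6 = 13; σ²_Task 8 = ((26−8)/6)² = 9.000
te_Task 9 = (4 + 4·7 + 10)/6 = 42/6 = 7; σ²_Task 9 = ((10−4)/6)² = 1.000
te_Task 10 = (2 + 4·6 + 10)/6 = 36/6 = 6; σ²_Task 10 = ((10−2)/6)² = 1.778

Forward pass:
ES_Task 1 = 0; EF_Task 1 = 6
ES_Task 2 = 0; EF_Task 2 = 13
ES_Task 3 = 6; EF_Task 3 = 6+15 = 21
ES_Task 4 = 13; EF_Task 4 = 13+8 = 21
ES_Task 5 = 21; EF_Task 5 = 21+10 = 31
ES_Task 6 = max(EF_Task 1=6, EF_Task 3=21) = 21; EF_Task 6 = 21+3 = 24
ES_Task 7 = max(EF_Task 3=21, EF_Task 6=24) = 24; EF_Task 7 = 24+2 = 26
ES_Task 8 = max(EF_Task 4=21, EF_Task 5=31) = 31; EF_Task 8 = 31+13 = 44
ES_Task 9 = 21; EF_Task 9 = 21+7 = 28
ES_Task 10 = max(EF_Task 2=13, EF_Task 7=26, EF_Task 8=44, EF_Task 9=28) = 44; EF_Task 10 = 44+6 = 50
Expected project duration μ = 50 days. Critical path: Task 1 → Task 3 → Task 5 → Task 8 → Task 10.

Variance along critical path = 4.000 + 5.444 + 2.778 + 9.000 + 1.778 = 23.000
σ = √23.000 = 4.796 days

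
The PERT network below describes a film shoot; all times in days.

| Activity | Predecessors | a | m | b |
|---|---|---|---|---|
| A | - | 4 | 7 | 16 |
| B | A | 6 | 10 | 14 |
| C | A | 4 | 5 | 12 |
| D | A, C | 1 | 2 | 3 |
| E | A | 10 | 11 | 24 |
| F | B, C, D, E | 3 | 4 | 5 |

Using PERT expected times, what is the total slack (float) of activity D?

5 days

te_A = (4 + 4·7 + 16)/6 = 48/6 = 8
te_B = (6 + 4·10 + 14)/6 = 60/6 = 10
te_C = (4 + 4·5 + 12)/6 = 36/6 = 6
te_D = (1 + 4·2 + 3)/6 = 12/6 = 2
te_E = (10 + 4·11 + 24)/6 = 78/6 = 13
te_F = (3 + 4·4 + 5)/6 = 24/6 = 4

Forward pass:
ES_A = 0; EF_A = 8
ES_B = 8; EF_B = 8+10 = 18
ES_C = 8; EF_C = 8+6 = 14
ES_D = max(EF_A=8, EF_C=14) = 14; EF_D = 14+2 = 16
ES_E = 8; EF_E = 8+13 = 21
ES_F = max(EF_B=18, EF_C=14, EF_D=16, EF_E=21) = 21; EF_F = 21+4 = 25
Expected project duration μ = 25 days. Critical path: A → E → F.

Backward pass:
LF_F = 25; LS_F = 25−4 = 21
LF_E = LS_F = 21; LS_E = 21−13 = 8
LF_D = LS_F = 21; LS_D = 21−2 = 19
LF_C = min(LS_D=19, LS_F=21) = 19; LS_C = 19−6 = 13
LF_B = LS_F = 21; LS_B = 21−10 = 11
LF_A = min(LS_B=11, LS_C=13, LS_D=19, LS_E=8) = 8; LS_A = 8−8 = 0
Slack_D = LS_D − ES_D = 19 − 14 = 5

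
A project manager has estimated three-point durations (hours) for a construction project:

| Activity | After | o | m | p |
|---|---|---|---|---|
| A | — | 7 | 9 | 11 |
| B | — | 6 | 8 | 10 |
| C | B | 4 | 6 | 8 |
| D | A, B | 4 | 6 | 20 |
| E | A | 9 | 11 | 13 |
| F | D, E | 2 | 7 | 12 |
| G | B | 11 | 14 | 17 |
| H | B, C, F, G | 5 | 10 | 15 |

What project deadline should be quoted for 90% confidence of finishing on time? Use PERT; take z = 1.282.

te_A = (7 + 4·9 + 11)/6 = 54/6 = 9; σ²_A = ((11−7)/6)² = 0.444
te_B = (6 + 4·8 + 10)/6 = 48/6 = 8; σ²_B = ((10−6)/6)² = 0.444
te_C = (4 + 4·6 + 8)/6 = 36/6 = 6; σ²_C = ((8−4)/6)² = 0.444
te_D = (4 + 4·6 + 20)/6 = 48/6 = 8; σ²_D = ((20−4)/6)² = 7.111
te_E = (9 + 4·11 + 13)/6 = 66/6 = 11; σ²_E = ((13−9)/6)² = 0.444
te_F = (2 + 4·7 + 12)/6 = 42/6 = 7; σ²_F = ((12−2)/6)² = 2.778
te_G = (11 + 4·14 + 17)/6 = 84/6 = 14; σ²_G = ((17−11)/6)² = 1.000
te_H = (5 + 4·10 + 15)/6 = 60/6 = 10; σ²_H = ((15−5)/6)² = 2.778

Forward pass:
ES_A = 0; EF_A = 9
ES_B = 0; EF_B = 8
ES_C = 8; EF_C = 8+6 = 14
ES_D = max(EF_A=9, EF_B=8) = 9; EF_D = 9+8 = 17
ES_E = 9; EF_E = 9+11 = 20
ES_F = max(EF_D=17, EF_E=20) = 20; EF_F = 20+7 = 27
ES_G = 8; EF_G = 8+14 = 22
ES_H = max(EF_B=8, EF_C=14, EF_F=27, EF_G=22) = 27; EF_H = 27+10 = 37
Expected project duration μ = 37 hours. Critical path: A → E → F → H.

Variance along critical path = 0.444 + 0.444 + 2.778 + 2.778 = 6.444; σ = 2.539 hours.
D = μ + z·σ = 37 + 1.282·2.539 = 40.3 hours

40.3 hours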